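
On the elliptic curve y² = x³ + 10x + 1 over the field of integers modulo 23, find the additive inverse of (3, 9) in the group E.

-(3, 9) = (3, -9 mod 23) = (3, 14).

(3, 14)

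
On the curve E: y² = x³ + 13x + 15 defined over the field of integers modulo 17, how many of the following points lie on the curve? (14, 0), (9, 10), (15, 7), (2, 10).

3

(14, 0): 0² ≡ 0, rhs ≡ 0 → on.
(9, 10): 10² ≡ 15, rhs ≡ 11 → off.
(15, 7): 7² ≡ 15, rhs ≡ 15 → on.
(2, 10): 10² ≡ 15, rhs ≡ 15 → on.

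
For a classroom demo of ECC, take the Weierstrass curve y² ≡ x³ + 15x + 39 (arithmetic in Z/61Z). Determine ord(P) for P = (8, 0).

2

2P: (8, 0) + (8, 0): same x and y₁ ≡ -y₂, so the sum is the point at infinity.
2P = the point at infinity, so the order is 2.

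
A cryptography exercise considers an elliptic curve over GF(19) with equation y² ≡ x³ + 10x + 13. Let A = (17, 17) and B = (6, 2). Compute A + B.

(17, 17) + (6, 2). λ = (2 - 17)/(6 - 17) ≡ 4/8 mod 19. 8⁻¹ ≡ 12 (mod 19), so λ ≡ 10.
  x = λ² - 17 - 6 = 100 - 23 ≡ 1; y = λ·(17 - 1) - 17 ≡ 10. → (1, 10)

(1, 10)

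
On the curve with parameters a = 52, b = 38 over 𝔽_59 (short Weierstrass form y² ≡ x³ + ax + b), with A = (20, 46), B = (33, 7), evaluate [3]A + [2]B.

(18, 27)

First 3A:
Repeated addition: build up to 3A.
2A: tangent at (20, 46): λ = (3·20² + 52)/(2·46) ≡ 13/33. 33⁻¹ ≡ 34 (mod 59) since 33·34 = 1122 ≡ 1, so λ ≡ 13·34 ≡ 29.
  x = λ² - 20 - 20 = 841 - 40 ≡ 34; y = λ·(20 - 34) - 46 ≡ 20. → (34, 20)
3A: (34, 20) + (20, 46). λ = (46 - 20)/(20 - 34) ≡ 26/45 mod 59. 45⁻¹ ≡ 21 (mod 59) since 45·21 = 945 ≡ 1, so λ ≡ 15.
  x = λ² - 34 - 20 = 225 - 54 ≡ 53; y = λ·(34 - 53) - 20 ≡ 49. → (53, 49)
3A = (53, 49).
Next 2B:
Repeated addition: build up to 2B.
2B: tangent at (33, 7): λ = (3·33² + 52)/(2·7) ≡ 15/14. 14⁻¹ ≡ 38 (mod 59), so λ ≡ 15·38 ≡ 39.
  x = λ² - 33 - 33 = 1521 - 66 ≡ 39; y = λ·(33 - 39) - 7 ≡ 54. → (39, 54)
2B = (39, 54).
Finally 3A + 2B:
(53, 49) + (39, 54). λ = (54 - 49)/(39 - 53) ≡ 5/45 mod 59. 45⁻¹ ≡ 21 (mod 59), so λ ≡ 46.
  x = λ² - 53 - 39 = 2116 - 92 ≡ 18; y = λ·(53 - 18) - 49 ≡ 27. → (18, 27)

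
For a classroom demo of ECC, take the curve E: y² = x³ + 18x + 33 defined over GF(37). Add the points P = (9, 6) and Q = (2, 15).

(5, 10)

(9, 6) + (2, 15). λ = (15 - 6)/(2 - 9) ≡ 9/30 mod 37. 30⁻¹ ≡ 21 (mod 37) since 30·21 = 630 ≡ 1, so λ ≡ 4.
  x = λ² - 9 - 2 = 16 - 11 ≡ 5; y = λ·(9 - 5) - 6 ≡ 10. → (5, 10)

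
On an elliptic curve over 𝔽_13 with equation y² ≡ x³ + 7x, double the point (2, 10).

tangent at (2, 10): λ = (3·2² + 7)/(2·10) ≡ 6/7. 7⁻¹ ≡ 2 (mod 13) since 7·2 = 14 ≡ 1, so λ ≡ 6·2 ≡ 12.
  x = λ² - 2 - 2 = 144 - 4 ≡ 10; y = λ·(2 - 10) - 10 ≡ 11. → (10, 11)

(10, 11)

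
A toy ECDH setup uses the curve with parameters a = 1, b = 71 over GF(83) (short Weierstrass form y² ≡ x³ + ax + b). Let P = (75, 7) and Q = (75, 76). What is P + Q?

The two points share x = 75 and their y-coordinates satisfy 7 + 76 ≡ 0 (mod 83), so they are inverses. Their sum is O.

O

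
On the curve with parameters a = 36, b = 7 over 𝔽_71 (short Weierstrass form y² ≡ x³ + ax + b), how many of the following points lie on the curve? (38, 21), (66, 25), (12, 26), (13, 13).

3

(38, 21): 21² ≡ 15, rhs ≡ 15 → on.
(66, 25): 25² ≡ 57, rhs ≡ 57 → on.
(12, 26): 26² ≡ 37, rhs ≡ 37 → on.
(13, 13): 13² ≡ 27, rhs ≡ 45 → off.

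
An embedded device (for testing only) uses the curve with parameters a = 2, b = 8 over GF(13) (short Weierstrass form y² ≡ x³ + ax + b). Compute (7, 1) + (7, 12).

The two points share x = 7 and their y-coordinates satisfy 1 + 12 ≡ 0 (mod 13), so they are inverses. Their sum is O.

O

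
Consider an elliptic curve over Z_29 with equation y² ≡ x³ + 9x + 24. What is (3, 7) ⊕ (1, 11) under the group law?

(3, 7) + (1, 11). λ = (11 - 7)/(1 - 3) ≡ 4/27 mod 29. 27⁻¹ ≡ 14 (mod 29) since 27·14 = 378 ≡ 1, so λ ≡ 27.
  x = λ² - 3 - 1 = 729 - 4 ≡ 0; y = λ·(3 - 0) - 7 ≡ 16. → (0, 16)

(0, 16)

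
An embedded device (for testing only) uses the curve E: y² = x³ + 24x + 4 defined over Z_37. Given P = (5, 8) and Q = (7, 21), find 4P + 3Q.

(21, 36)

First 4P:
Double-and-add on 4 = (100)₂. Start with P = (5, 8) for the leading 1-bit.
double: tangent at (5, 8): λ = (3·5² + 24)/(2·8) ≡ 25/16. 16⁻¹ ≡ 7 (mod 37) since 16·7 = 112 ≡ 1, so λ ≡ 25·7 ≡ 27.
  x = λ² - 5 - 5 = 729 - 10 ≡ 16; y = λ·(5 - 16) - 8 ≡ 28. → (16, 28)
double: tangent at (16, 28): λ = (3·16² + 24)/(2·28) ≡ 15/19. 19⁻¹ ≡ 2 (mod 37), so λ ≡ 15·2 ≡ 30.
  x = λ² - 16 - 16 = 900 - 32 ≡ 17; y = λ·(16 - 17) - 28 ≡ 16. → (17, 16)
4P = (17, 16).
Next 3Q:
Repeated addition: build up to 3Q.
2Q: tangent at (7, 21): λ = (3·7² + 24)/(2·21) ≡ 23/5. 5⁻¹ ≡ 15 (mod 37), so λ ≡ 23·15 ≡ 12.
  x = λ² - 7 - 7 = 144 - 14 ≡ 19; y = λ·(7 - 19) - 21 ≡ 20. → (19, 20)
3Q: (19, 20) + (7, 21). λ = (21 - 20)/(7 - 19) ≡ 1/25 mod 37. 25⁻¹ ≡ 3 (mod 37), so λ ≡ 3.
  x = λ² - 19 - 7 = 9 - 26 ≡ 20; y = λ·(19 - 20) - 20 ≡ 14. → (20, 14)
3Q = (20, 14).
Finally 4P + 3Q:
(17, 16) + (20, 14). λ = (14 - 16)/(20 - 17) ≡ 35/3 mod 37. 3⁻¹ ≡ 25 (mod 37), so λ ≡ 24.
  x = λ² - 17 - 20 = 576 - 37 ≡ 21; y = λ·(17 - 21) - 16 ≡ 36. → (21, 36)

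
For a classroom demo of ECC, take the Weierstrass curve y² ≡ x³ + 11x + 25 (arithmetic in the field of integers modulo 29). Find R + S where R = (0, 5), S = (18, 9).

(0, 5) + (18, 9). λ = (9 - 5)/(18 - 0) ≡ 4/18 mod 29. 18⁻¹ ≡ 21 (mod 29) since 18·21 = 378 ≡ 1, so λ ≡ 26.
  x = λ² - 0 - 18 = 676 - 18 ≡ 20; y = λ·(0 - 20) - 5 ≡ 26. → (20, 26)

(20, 26)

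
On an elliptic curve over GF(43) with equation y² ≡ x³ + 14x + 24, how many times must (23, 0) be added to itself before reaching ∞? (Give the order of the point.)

2P: (23, 0) + (23, 0): same x and y₁ ≡ -y₂, so the sum is ∞.
2P = ∞, so the order is 2.

2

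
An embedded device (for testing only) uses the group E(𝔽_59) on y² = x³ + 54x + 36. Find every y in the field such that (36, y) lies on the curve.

x³ + 54x + 36 = 48636 ≡ 20 (mod 59).
Square roots of 20 mod 59: 16 and 43 (since 16² = 256 ≡ 20).

16, 43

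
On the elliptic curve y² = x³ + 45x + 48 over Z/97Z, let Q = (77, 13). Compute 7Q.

Double-and-add on 7 = (111)₂. Start with Q = (77, 13) for the leading 1-bit.
double: tangent at (77, 13): λ = (3·77² + 45)/(2·13) ≡ 81/26. 26⁻¹ ≡ 56 (mod 97) since 26·56 = 1456 ≡ 1, so λ ≡ 81·56 ≡ 74.
  x = λ² - 77 - 77 = 5476 - 154 ≡ 84; y = λ·(77 - 84) - 13 ≡ 51. → (84, 51)
add Q: (84, 51) + (77, 13). λ = (13 - 51)/(77 - 84) ≡ 59/90 mod 97. 90⁻¹ ≡ 83 (mod 97), so λ ≡ 47.
  x = λ² - 84 - 77 = 2209 - 161 ≡ 11; y = λ·(84 - 11) - 51 ≡ 82. → (11, 82)
double: tangent at (11, 82): λ = (3·11² + 45)/(2·82) ≡ 20/67. 67⁻¹ ≡ 42 (mod 97) since 67·42 = 2814 ≡ 1, so λ ≡ 20·42 ≡ 64.
  x = λ² - 11 - 11 = 4096 - 22 ≡ 0; y = λ·(11 - 0) - 82 ≡ 40. → (0, 40)
add Q: (0, 40) + (77, 13). λ = (13 - 40)/(77 - 0) ≡ 70/77 mod 97. 77⁻¹ ≡ 63 (mod 97), so λ ≡ 45.
  x = λ² - 0 - 77 = 2025 - 77 ≡ 8; y = λ·(0 - 8) - 40 ≡ 85. → (8, 85)

(8, 85)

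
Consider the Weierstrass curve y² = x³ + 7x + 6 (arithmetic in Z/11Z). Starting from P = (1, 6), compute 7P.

Double-and-add on 7 = (111)₂. Start with P = (1, 6) for the leading 1-bit.
double: tangent at (1, 6): λ = (3·1² + 7)/(2·6) ≡ 10/1. 1⁻¹ ≡ 1 (mod 11), so λ ≡ 10·1 ≡ 10.
  x = λ² - 1 - 1 = 100 - 2 ≡ 10; y = λ·(1 - 10) - 6 ≡ 3. → (10, 3)
add P: (10, 3) + (1, 6). λ = (6 - 3)/(1 - 10) ≡ 3/2 mod 11. 2⁻¹ ≡ 6 (mod 11), so λ ≡ 7.
  x = λ² - 10 - 1 = 49 - 11 ≡ 5; y = λ·(10 - 5) - 3 ≡ 10. → (5, 10)
double: tangent at (5, 10): λ = (3·5² + 7)/(2·10) ≡ 5/9. 9⁻¹ ≡ 5 (mod 11) since 9·5 = 45 ≡ 1, so λ ≡ 5·5 ≡ 3.
  x = λ² - 5 - 5 = 9 - 10 ≡ 10; y = λ·(5 - 10) - 10 ≡ 8. → (10, 8)
add P: (10, 8) + (1, 6). λ = (6 - 8)/(1 - 10) ≡ 9/2 mod 11. 2⁻¹ ≡ 6 (mod 11), so λ ≡ 10.
  x = λ² - 10 - 1 = 100 - 11 ≡ 1; y = λ·(10 - 1) - 8 ≡ 5. → (1, 5)

(1, 5)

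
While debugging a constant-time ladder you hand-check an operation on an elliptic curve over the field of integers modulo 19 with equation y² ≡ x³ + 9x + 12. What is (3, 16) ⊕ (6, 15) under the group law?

(8, 11)

(3, 16) + (6, 15). λ = (15 - 16)/(6 - 3) ≡ 18/3 mod 19. 3⁻¹ ≡ 13 (mod 19), so λ ≡ 6.
  x = λ² - 3 - 6 = 36 - 9 ≡ 8; y = λ·(3 - 8) - 16 ≡ 11. → (8, 11)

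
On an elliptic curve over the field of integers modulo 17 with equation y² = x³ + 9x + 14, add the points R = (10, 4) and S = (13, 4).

(10, 4) + (13, 4). λ = (4 - 4)/(13 - 10) ≡ 0/3 mod 17. 3⁻¹ ≡ 6 (mod 17), so λ ≡ 0.
  x = λ² - 10 - 13 = 0 - 23 ≡ 11; y = λ·(10 - 11) - 4 ≡ 13. → (11, 13)

(11, 13)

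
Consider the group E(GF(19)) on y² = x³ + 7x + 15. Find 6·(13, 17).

Write Q = (13, 17).
Repeated addition: build up to 6Q.
2Q: tangent at (13, 17): λ = (3·13² + 7)/(2·17) ≡ 1/15. 15⁻¹ ≡ 14 (mod 19), so λ ≡ 1·14 ≡ 14.
  x = λ² - 13 - 13 = 196 - 26 ≡ 18; y = λ·(13 - 18) - 17 ≡ 8. → (18, 8)
3Q: (18, 8) + (13, 17). λ = (17 - 8)/(13 - 18) ≡ 9/14 mod 19. 14⁻¹ ≡ 15 (mod 19) since 14·15 = 210 ≡ 1, so λ ≡ 2.
  x = λ² - 18 - 13 = 4 - 31 ≡ 11; y = λ·(18 - 11) - 8 ≡ 6. → (11, 6)
4Q: (11, 6) + (13, 17). λ = (17 - 6)/(13 - 11) ≡ 11/2 mod 19. 2⁻¹ ≡ 10 (mod 19), so λ ≡ 15.
  x = λ² - 11 - 13 = 225 - 24 ≡ 11; y = λ·(11 - 11) - 6 ≡ 13. → (11, 13)
5Q: (11, 13) + (13, 17). λ = (17 - 13)/(13 - 11) ≡ 4/2 mod 19. 2⁻¹ ≡ 10 (mod 19), so λ ≡ 2.
  x = λ² - 11 - 13 = 4 - 24 ≡ 18; y = λ·(11 - 18) - 13 ≡ 11. → (18, 11)
6Q: (18, 11) + (13, 17). λ = (17 - 11)/(13 - 18) ≡ 6/14 mod 19. 14⁻¹ ≡ 15 (mod 19), so λ ≡ 14.
  x = λ² - 18 - 13 = 196 - 31 ≡ 13; y = λ·(18 - 13) - 11 ≡ 2. → (13, 2)

(13, 2)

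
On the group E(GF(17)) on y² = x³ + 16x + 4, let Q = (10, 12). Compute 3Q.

Repeated addition: build up to 3Q.
2Q: tangent at (10, 12): λ = (3·10² + 16)/(2·12) ≡ 10/7. 7⁻¹ ≡ 5 (mod 17), so λ ≡ 10·5 ≡ 16.
  x = λ² - 10 - 10 = 256 - 20 ≡ 15; y = λ·(10 - 15) - 12 ≡ 10. → (15, 10)
3Q: (15, 10) + (10, 12). λ = (12 - 10)/(10 - 15) ≡ 2/12 mod 17. 12⁻¹ ≡ 10 (mod 17) since 12·10 = 120 ≡ 1, so λ ≡ 3.
  x = λ² - 15 - 10 = 9 - 25 ≡ 1; y = λ·(15 - 1) - 10 ≡ 15. → (1, 15)

(1, 15)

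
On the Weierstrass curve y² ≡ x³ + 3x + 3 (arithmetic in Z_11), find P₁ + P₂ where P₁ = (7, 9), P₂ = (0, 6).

(8, 0)

(7, 9) + (0, 6). λ = (6 - 9)/(0 - 7) ≡ 8/4 mod 11. 4⁻¹ ≡ 3 (mod 11) since 4·3 = 12 ≡ 1, so λ ≡ 2.
  x = λ² - 7 - 0 = 4 - 7 ≡ 8; y = λ·(7 - 8) - 9 ≡ 0. → (8, 0)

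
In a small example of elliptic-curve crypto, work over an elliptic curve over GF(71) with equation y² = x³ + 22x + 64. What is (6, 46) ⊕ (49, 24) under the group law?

(59, 29)

(6, 46) + (49, 24). λ = (24 - 46)/(49 - 6) ≡ 49/43 mod 71. 43⁻¹ ≡ 38 (mod 71) since 43·38 = 1634 ≡ 1, so λ ≡ 16.
  x = λ² - 6 - 49 = 256 - 55 ≡ 59; y = λ·(6 - 59) - 46 ≡ 29. → (59, 29)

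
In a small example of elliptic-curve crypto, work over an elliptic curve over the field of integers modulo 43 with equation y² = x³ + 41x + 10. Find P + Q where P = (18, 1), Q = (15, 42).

(20, 12)

(18, 1) + (15, 42). λ = (42 - 1)/(15 - 18) ≡ 41/40 mod 43. 40⁻¹ ≡ 14 (mod 43) since 40·14 = 560 ≡ 1, so λ ≡ 15.
  x = λ² - 18 - 15 = 225 - 33 ≡ 20; y = λ·(18 - 20) - 1 ≡ 12. → (20, 12)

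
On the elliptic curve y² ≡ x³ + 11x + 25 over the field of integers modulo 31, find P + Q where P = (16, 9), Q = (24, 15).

(9, 4)

(16, 9) + (24, 15). λ = (15 - 9)/(24 - 16) ≡ 6/8 mod 31. 8⁻¹ ≡ 4 (mod 31), so λ ≡ 24.
  x = λ² - 16 - 24 = 576 - 40 ≡ 9; y = λ·(16 - 9) - 9 ≡ 4. → (9, 4)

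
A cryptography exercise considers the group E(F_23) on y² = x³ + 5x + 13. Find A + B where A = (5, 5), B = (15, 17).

(5, 5) + (15, 17). λ = (17 - 5)/(15 - 5) ≡ 12/10 mod 23. 10⁻¹ ≡ 7 (mod 23) since 10·7 = 70 ≡ 1, so λ ≡ 15.
  x = λ² - 5 - 15 = 225 - 20 ≡ 21; y = λ·(5 - 21) - 5 ≡ 8. → (21, 8)

(21, 8)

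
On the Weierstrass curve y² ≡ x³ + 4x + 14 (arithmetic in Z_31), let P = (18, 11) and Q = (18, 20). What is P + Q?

O

The two points share x = 18 and their y-coordinates satisfy 11 + 20 ≡ 0 (mod 31), so they are inverses. Their sum is the point at infinity.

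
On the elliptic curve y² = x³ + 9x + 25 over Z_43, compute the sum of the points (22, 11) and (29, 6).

(32, 33)

(22, 11) + (29, 6). λ = (6 - 11)/(29 - 22) ≡ 38/7 mod 43. 7⁻¹ ≡ 37 (mod 43), so λ ≡ 30.
  x = λ² - 22 - 29 = 900 - 51 ≡ 32; y = λ·(22 - 32) - 11 ≡ 33. → (32, 33)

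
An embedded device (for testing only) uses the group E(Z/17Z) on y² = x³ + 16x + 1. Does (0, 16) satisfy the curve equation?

yes

y² = 16² ≡ 1; x³ + 16x + 1 = 1 ≡ 1 (mod 17). 1 = 1.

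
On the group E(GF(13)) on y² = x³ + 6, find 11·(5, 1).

(6, 1)

Write P = (5, 1).
Double-and-add on 11 = (1011)₂. Start with P = (5, 1) for the leading 1-bit.
double: tangent at (5, 1): λ = (3·5² + 0)/(2·1) ≡ 10/2. 2⁻¹ ≡ 7 (mod 13) since 2·7 = 14 ≡ 1, so λ ≡ 10·7 ≡ 5.
  x = λ² - 5 - 5 = 25 - 10 ≡ 2; y = λ·(5 - 2) - 1 ≡ 1. → (2, 1)
double: tangent at (2, 1): λ = (3·2² + 0)/(2·1) ≡ 12/2. 2⁻¹ ≡ 7 (mod 13) since 2·7 = 14 ≡ 1, so λ ≡ 12·7 ≡ 6.
  x = λ² - 2 - 2 = 36 - 4 ≡ 6; y = λ·(2 - 6) - 1 ≡ 1. → (6, 1)
add P: (6, 1) + (5, 1). λ = (1 - 1)/(5 - 6) ≡ 0/12 mod 13. 12⁻¹ ≡ 12 (mod 13) since 12·12 = 144 ≡ 1, so λ ≡ 0.
  x = λ² - 6 - 5 = 0 - 11 ≡ 2; y = λ·(6 - 2) - 1 ≡ 12. → (2, 12)
double: tangent at (2, 12): λ = (3·2² + 0)/(2·12) ≡ 12/11. 11⁻¹ ≡ 6 (mod 13) since 11·6 = 66 ≡ 1, so λ ≡ 12·6 ≡ 7.
  x = λ² - 2 - 2 = 49 - 4 ≡ 6; y = λ·(2 - 6) - 12 ≡ 12. → (6, 12)
add P: (6, 12) + (5, 1). λ = (1 - 12)/(5 - 6) ≡ 2/12 mod 13. 12⁻¹ ≡ 12 (mod 13) since 12·12 = 144 ≡ 1, so λ ≡ 11.
  x = λ² - 6 - 5 = 121 - 11 ≡ 6; y = λ·(6 - 6) - 12 ≡ 1. → (6, 1)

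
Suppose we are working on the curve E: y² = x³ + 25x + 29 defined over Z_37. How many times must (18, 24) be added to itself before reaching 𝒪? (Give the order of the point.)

2P: tangent at (18, 24): λ = (3·18² + 25)/(2·24) ≡ 35/11. 11⁻¹ ≡ 27 (mod 37) since 11·27 = 297 ≡ 1, so λ ≡ 35·27 ≡ 20.
  x = λ² - 18 - 18 = 400 - 36 ≡ 31; y = λ·(18 - 31) - 24 ≡ 12. → (31, 12)
3P: (31, 12) + (18, 24). λ = (24 - 12)/(18 - 31) ≡ 12/24 mod 37. 24⁻¹ ≡ 17 (mod 37), so λ ≡ 19.
  x = λ² - 31 - 18 = 361 - 49 ≡ 16; y = λ·(31 - 16) - 12 ≡ 14. → (16, 14)
4P: (16, 14) + (18, 24). λ = (24 - 14)/(18 - 16) ≡ 10/2 mod 37. 2⁻¹ ≡ 19 (mod 37), so λ ≡ 5.
  x = λ² - 16 - 18 = 25 - 34 ≡ 28; y = λ·(16 - 28) - 14 ≡ 0. → (28, 0)
5P: (28, 0) + (18, 24). λ = (24 - 0)/(18 - 28) ≡ 24/27 mod 37. 27⁻¹ ≡ 11 (mod 37), so λ ≡ 5.
  x = λ² - 28 - 18 = 25 - 46 ≡ 16; y = λ·(28 - 16) - 0 ≡ 23. → (16, 23)
6P: (16, 23) + (18, 24). λ = (24 - 23)/(18 - 16) ≡ 1/2 mod 37. 2⁻¹ ≡ 19 (mod 37), so λ ≡ 19.
  x = λ² - 16 - 18 = 361 - 34 ≡ 31; y = λ·(16 - 31) - 23 ≡ 25. → (31, 25)
7P: (31, 25) + (18, 24). λ = (24 - 25)/(18 - 31) ≡ 36/24 mod 37. 24⁻¹ ≡ 17 (mod 37), so λ ≡ 20.
  x = λ² - 31 - 18 = 400 - 49 ≡ 18; y = λ·(31 - 18) - 25 ≡ 13. → (18, 13)
8P: (18, 13) + (18, 24): same x and y₁ ≡ -y₂, so the sum is 𝒪.
8P = 𝒪, so the order is 8.

8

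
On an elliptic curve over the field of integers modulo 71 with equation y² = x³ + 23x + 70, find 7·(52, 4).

(68, 20)

Write P = (52, 4).
Repeated addition: build up to 7P.
2P: tangent at (52, 4): λ = (3·52² + 23)/(2·4) ≡ 41/8. 8⁻¹ ≡ 9 (mod 71), so λ ≡ 41·9 ≡ 14.
  x = λ² - 52 - 52 = 196 - 104 ≡ 21; y = λ·(52 - 21) - 4 ≡ 4. → (21, 4)
3P: (21, 4) + (52, 4). λ = (4 - 4)/(52 - 21) ≡ 0/31 mod 71. 31⁻¹ ≡ 55 (mod 71), so λ ≡ 0.
  x = λ² - 21 - 52 = 0 - 73 ≡ 69; y = λ·(21 - 69) - 4 ≡ 67. → (69, 67)
4P: (69, 67) + (52, 4). λ = (4 - 67)/(52 - 69) ≡ 8/54 mod 71. 54⁻¹ ≡ 25 (mod 71), so λ ≡ 58.
  x = λ² - 69 - 52 = 3364 - 121 ≡ 48; y = λ·(69 - 48) - 67 ≡ 15. → (48, 15)
5P: (48, 15) + (52, 4). λ = (4 - 15)/(52 - 48) ≡ 60/4 mod 71. 4⁻¹ ≡ 18 (mod 71) since 4·18 = 72 ≡ 1, so λ ≡ 15.
  x = λ² - 48 - 52 = 225 - 100 ≡ 54; y = λ·(48 - 54) - 15 ≡ 37. → (54, 37)
6P: (54, 37) + (52, 4). λ = (4 - 37)/(52 - 54) ≡ 38/69 mod 71. 69⁻¹ ≡ 35 (mod 71), so λ ≡ 52.
  x = λ² - 54 - 52 = 2704 - 106 ≡ 42; y = λ·(54 - 42) - 37 ≡ 19. → (42, 19)
7P: (42, 19) + (52, 4). λ = (4 - 19)/(52 - 42) ≡ 56/10 mod 71. 10⁻¹ ≡ 64 (mod 71), so λ ≡ 34.
  x = λ² - 42 - 52 = 1156 - 94 ≡ 68; y = λ·(42 - 68) - 19 ≡ 20. → (68, 20)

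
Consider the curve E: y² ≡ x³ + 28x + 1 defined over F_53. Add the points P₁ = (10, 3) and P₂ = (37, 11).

(10, 3) + (37, 11). λ = (11 - 3)/(37 - 10) ≡ 8/27 mod 53. 27⁻¹ ≡ 2 (mod 53), so λ ≡ 16.
  x = λ² - 10 - 37 = 256 - 47 ≡ 50; y = λ·(10 - 50) - 3 ≡ 46. → (50, 46)

(50, 46)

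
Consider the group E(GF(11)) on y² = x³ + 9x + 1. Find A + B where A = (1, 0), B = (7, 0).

(3, 0)

(1, 0) + (7, 0). λ = (0 - 0)/(7 - 1) ≡ 0/6 mod 11. 6⁻¹ ≡ 2 (mod 11), so λ ≡ 0.
  x = λ² - 1 - 7 = 0 - 8 ≡ 3; y = λ·(1 - 3) - 0 ≡ 0. → (3, 0)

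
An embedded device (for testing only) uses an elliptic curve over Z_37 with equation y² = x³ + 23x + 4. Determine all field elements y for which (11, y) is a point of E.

16, 21

x³ + 23x + 4 = 1588 ≡ 34 (mod 37).
Square roots of 34 mod 37: 16 and 21 (since 16² = 256 ≡ 34).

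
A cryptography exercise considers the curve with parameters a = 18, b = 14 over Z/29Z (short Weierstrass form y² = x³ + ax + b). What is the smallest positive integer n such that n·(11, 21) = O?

2P: tangent at (11, 21): λ = (3·11² + 18)/(2·21) ≡ 4/13. 13⁻¹ ≡ 9 (mod 29), so λ ≡ 4·9 ≡ 7.
  x = λ² - 11 - 11 = 49 - 22 ≡ 27; y = λ·(11 - 27) - 21 ≡ 12. → (27, 12)
3P: (27, 12) + (11, 21). λ = (21 - 12)/(11 - 27) ≡ 9/13 mod 29. 13⁻¹ ≡ 9 (mod 29), so λ ≡ 23.
  x = λ² - 27 - 11 = 529 - 38 ≡ 27; y = λ·(27 - 27) - 12 ≡ 17. → (27, 17)
4P: (27, 17) + (11, 21). λ = (21 - 17)/(11 - 27) ≡ 4/13 mod 29. 13⁻¹ ≡ 9 (mod 29), so λ ≡ 7.
  x = λ² - 27 - 11 = 49 - 38 ≡ 11; y = λ·(27 - 11) - 17 ≡ 8. → (11, 8)
5P: (11, 8) + (11, 21): same x and y₁ ≡ -y₂, so the sum is O.
5P = O, so the order is 5.

5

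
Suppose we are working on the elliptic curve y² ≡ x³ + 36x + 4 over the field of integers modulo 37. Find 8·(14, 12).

(17, 4)

Write Q = (14, 12).
Double-and-add on 8 = (1000)₂. Start with Q = (14, 12) for the leading 1-bit.
double: tangent at (14, 12): λ = (3·14² + 36)/(2·12) ≡ 32/24. 24⁻¹ ≡ 17 (mod 37), so λ ≡ 32·17 ≡ 26.
  x = λ² - 14 - 14 = 676 - 28 ≡ 19; y = λ·(14 - 19) - 12 ≡ 6. → (19, 6)
double: tangent at (19, 6): λ = (3·19² + 36)/(2·6) ≡ 9/12. 12⁻¹ ≡ 34 (mod 37), so λ ≡ 9·34 ≡ 10.
  x = λ² - 19 - 19 = 100 - 38 ≡ 25; y = λ·(19 - 25) - 6 ≡ 8. → (25, 8)
double: tangent at (25, 8): λ = (3·25² + 36)/(2·8) ≡ 24/16. 16⁻¹ ≡ 7 (mod 37), so λ ≡ 24·7 ≡ 20.
  x = λ² - 25 - 25 = 400 - 50 ≡ 17; y = λ·(25 - 17) - 8 ≡ 4. → (17, 4)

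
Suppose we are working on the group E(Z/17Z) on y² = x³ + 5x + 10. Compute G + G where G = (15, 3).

tangent at (15, 3): λ = (3·15² + 5)/(2·3) ≡ 0/6. 6⁻¹ ≡ 3 (mod 17) since 6·3 = 18 ≡ 1, so λ ≡ 0·3 ≡ 0.
  x = λ² - 15 - 15 = 0 - 30 ≡ 4; y = λ·(15 - 4) - 3 ≡ 14. → (4, 14)

(4, 14)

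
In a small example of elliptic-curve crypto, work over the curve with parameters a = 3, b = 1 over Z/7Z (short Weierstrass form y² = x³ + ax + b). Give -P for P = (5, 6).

(5, 1)

-(5, 6) = (5, -6 mod 7) = (5, 1).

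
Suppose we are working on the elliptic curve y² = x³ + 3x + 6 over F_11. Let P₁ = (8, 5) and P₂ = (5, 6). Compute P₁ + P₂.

(3, 8)

(8, 5) + (5, 6). λ = (6 - 5)/(5 - 8) ≡ 1/8 mod 11. 8⁻¹ ≡ 7 (mod 11), so λ ≡ 7.
  x = λ² - 8 - 5 = 49 - 13 ≡ 3; y = λ·(8 - 3) - 5 ≡ 8. → (3, 8)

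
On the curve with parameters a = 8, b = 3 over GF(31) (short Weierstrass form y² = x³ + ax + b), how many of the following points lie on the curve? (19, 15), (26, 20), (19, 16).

2

(19, 15): 15² ≡ 8, rhs ≡ 8 → on.
(26, 20): 20² ≡ 28, rhs ≡ 24 → off.
(19, 16): 16² ≡ 8, rhs ≡ 8 → on.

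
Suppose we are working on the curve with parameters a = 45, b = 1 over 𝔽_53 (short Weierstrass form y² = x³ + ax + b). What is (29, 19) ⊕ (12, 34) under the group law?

(29, 19) + (12, 34). λ = (34 - 19)/(12 - 29) ≡ 15/36 mod 53. 36⁻¹ ≡ 28 (mod 53) since 36·28 = 1008 ≡ 1, so λ ≡ 49.
  x = λ² - 29 - 12 = 2401 - 41 ≡ 28; y = λ·(29 - 28) - 19 ≡ 30. → (28, 30)

(28, 30)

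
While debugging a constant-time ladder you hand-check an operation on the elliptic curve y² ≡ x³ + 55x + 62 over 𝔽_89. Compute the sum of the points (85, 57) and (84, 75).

(85, 57) + (84, 75). λ = (75 - 57)/(84 - 85) ≡ 18/88 mod 89. 88⁻¹ ≡ 88 (mod 89) since 88·88 = 7744 ≡ 1, so λ ≡ 71.
  x = λ² - 85 - 84 = 5041 - 169 ≡ 66; y = λ·(85 - 66) - 57 ≡ 46. → (66, 46)

(66, 46)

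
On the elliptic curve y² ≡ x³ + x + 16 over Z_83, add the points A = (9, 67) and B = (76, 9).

(28, 82)

(9, 67) + (76, 9). λ = (9 - 67)/(76 - 9) ≡ 25/67 mod 83. 67⁻¹ ≡ 57 (mod 83), so λ ≡ 14.
  x = λ² - 9 - 76 = 196 - 85 ≡ 28; y = λ·(9 - 28) - 67 ≡ 82. → (28, 82)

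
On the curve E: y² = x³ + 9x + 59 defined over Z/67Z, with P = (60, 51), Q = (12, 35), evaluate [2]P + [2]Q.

First 2P:
Repeated addition: build up to 2P.
2P: tangent at (60, 51): λ = (3·60² + 9)/(2·51) ≡ 22/35. 35⁻¹ ≡ 23 (mod 67) since 35·23 = 805 ≡ 1, so λ ≡ 22·23 ≡ 37.
  x = λ² - 60 - 60 = 1369 - 120 ≡ 43; y = λ·(60 - 43) - 51 ≡ 42. → (43, 42)
2P = (43, 42).
Next 2Q:
Repeated addition: build up to 2Q.
2Q: tangent at (12, 35): λ = (3·12² + 9)/(2·35) ≡ 39/3. 3⁻¹ ≡ 45 (mod 67), so λ ≡ 39·45 ≡ 13.
  x = λ² - 12 - 12 = 169 - 24 ≡ 11; y = λ·(12 - 11) - 35 ≡ 45. → (11, 45)
2Q = (11, 45).
Finally 2P + 2Q:
(43, 42) + (11, 45). λ = (45 - 42)/(11 - 43) ≡ 3/35 mod 67. 35⁻¹ ≡ 23 (mod 67), so λ ≡ 2.
  x = λ² - 43 - 11 = 4 - 54 ≡ 17; y = λ·(43 - 17) - 42 ≡ 10. → (17, 10)

(17, 10)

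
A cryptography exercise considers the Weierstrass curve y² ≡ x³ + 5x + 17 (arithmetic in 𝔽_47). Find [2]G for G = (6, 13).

tangent at (6, 13): λ = (3·6² + 5)/(2·13) ≡ 19/26. 26⁻¹ ≡ 38 (mod 47), so λ ≡ 19·38 ≡ 17.
  x = λ² - 6 - 6 = 289 - 12 ≡ 42; y = λ·(6 - 42) - 13 ≡ 33. → (42, 33)

(42, 33)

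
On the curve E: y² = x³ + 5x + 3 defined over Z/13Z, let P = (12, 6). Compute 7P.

Repeated addition: build up to 7P.
2P: tangent at (12, 6): λ = (3·12² + 5)/(2·6) ≡ 8/12. 12⁻¹ ≡ 12 (mod 13), so λ ≡ 8·12 ≡ 5.
  x = λ² - 12 - 12 = 25 - 24 ≡ 1; y = λ·(12 - 1) - 6 ≡ 10. → (1, 10)
3P: (1, 10) + (12, 6). λ = (6 - 10)/(12 - 1) ≡ 9/11 mod 13. 11⁻¹ ≡ 6 (mod 13) since 11·6 = 66 ≡ 1, so λ ≡ 2.
  x = λ² - 1 - 12 = 4 - 13 ≡ 4; y = λ·(1 - 4) - 10 ≡ 10. → (4, 10)
4P: (4, 10) + (12, 6). λ = (6 - 10)/(12 - 4) ≡ 9/8 mod 13. 8⁻¹ ≡ 5 (mod 13), so λ ≡ 6.
  x = λ² - 4 - 12 = 36 - 16 ≡ 7; y = λ·(4 - 7) - 10 ≡ 11. → (7, 11)
5P: (7, 11) + (12, 6). λ = (6 - 11)/(12 - 7) ≡ 8/5 mod 13. 5⁻¹ ≡ 8 (mod 13), so λ ≡ 12.
  x = λ² - 7 - 12 = 144 - 19 ≡ 8; y = λ·(7 - 8) - 11 ≡ 3. → (8, 3)
6P: (8, 3) + (12, 6). λ = (6 - 3)/(12 - 8) ≡ 3/4 mod 13. 4⁻¹ ≡ 10 (mod 13), so λ ≡ 4.
  x = λ² - 8 - 12 = 16 - 20 ≡ 9; y = λ·(8 - 9) - 3 ≡ 6. → (9, 6)
7P: (9, 6) + (12, 6). λ = (6 - 6)/(12 - 9) ≡ 0/3 mod 13. 3⁻¹ ≡ 9 (mod 13), so λ ≡ 0.
  x = λ² - 9 - 12 = 0 - 21 ≡ 5; y = λ·(9 - 5) - 6 ≡ 7. → (5, 7)

(5, 7)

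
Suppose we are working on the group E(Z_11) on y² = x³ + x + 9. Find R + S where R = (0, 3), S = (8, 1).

(1, 0)

(0, 3) + (8, 1). λ = (1 - 3)/(8 - 0) ≡ 9/8 mod 11. 8⁻¹ ≡ 7 (mod 11), so λ ≡ 8.
  x = λ² - 0 - 8 = 64 - 8 ≡ 1; y = λ·(0 - 1) - 3 ≡ 0. → (1, 0)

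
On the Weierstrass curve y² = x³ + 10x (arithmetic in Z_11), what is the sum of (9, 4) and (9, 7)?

The two points share x = 9 and their y-coordinates satisfy 4 + 7 ≡ 0 (mod 11), so they are inverses. Their sum is 𝒪.

O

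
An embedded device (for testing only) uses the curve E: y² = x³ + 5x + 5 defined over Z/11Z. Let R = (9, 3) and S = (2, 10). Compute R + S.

(9, 3) + (2, 10). λ = (10 - 3)/(2 - 9) ≡ 7/4 mod 11. 4⁻¹ ≡ 3 (mod 11) since 4·3 = 12 ≡ 1, so λ ≡ 10.
  x = λ² - 9 - 2 = 100 - 11 ≡ 1; y = λ·(9 - 1) - 3 ≡ 0. → (1, 0)

(1, 0)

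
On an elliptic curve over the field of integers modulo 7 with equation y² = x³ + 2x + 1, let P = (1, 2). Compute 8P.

Double-and-add on 8 = (1000)₂. Start with P = (1, 2) for the leading 1-bit.
double: tangent at (1, 2): λ = (3·1² + 2)/(2·2) ≡ 5/4. 4⁻¹ ≡ 2 (mod 7) since 4·2 = 8 ≡ 1, so λ ≡ 5·2 ≡ 3.
  x = λ² - 1 - 1 = 9 - 2 ≡ 0; y = λ·(1 - 0) - 2 ≡ 1. → (0, 1)
double: tangent at (0, 1): λ = (3·0² + 2)/(2·1) ≡ 2/2. 2⁻¹ ≡ 4 (mod 7), so λ ≡ 2·4 ≡ 1.
  x = λ² - 0 - 0 = 1 - 0 ≡ 1; y = λ·(0 - 1) - 1 ≡ 5. → (1, 5)
double: tangent at (1, 5): λ = (3·1² + 2)/(2·5) ≡ 5/3. 3⁻¹ ≡ 5 (mod 7), so λ ≡ 5·5 ≡ 4.
  x = λ² - 1 - 1 = 16 - 2 ≡ 0; y = λ·(1 - 0) - 5 ≡ 6. → (0, 6)

(0, 6)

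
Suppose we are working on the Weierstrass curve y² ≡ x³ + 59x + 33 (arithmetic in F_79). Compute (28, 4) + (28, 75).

The two points share x = 28 and their y-coordinates satisfy 4 + 75 ≡ 0 (mod 79), so they are inverses. Their sum is O.

O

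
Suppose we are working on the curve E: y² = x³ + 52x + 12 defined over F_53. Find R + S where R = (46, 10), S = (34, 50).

(46, 10) + (34, 50). λ = (50 - 10)/(34 - 46) ≡ 40/41 mod 53. 41⁻¹ ≡ 22 (mod 53) since 41·22 = 902 ≡ 1, so λ ≡ 32.
  x = λ² - 46 - 34 = 1024 - 80 ≡ 43; y = λ·(46 - 43) - 10 ≡ 33. → (43, 33)

(43, 33)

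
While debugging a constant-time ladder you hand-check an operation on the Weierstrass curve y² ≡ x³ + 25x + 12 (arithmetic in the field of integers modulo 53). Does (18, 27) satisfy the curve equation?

yes

y² = 27² ≡ 40; x³ + 25x + 12 = 6294 ≡ 40 (mod 53). 40 = 40.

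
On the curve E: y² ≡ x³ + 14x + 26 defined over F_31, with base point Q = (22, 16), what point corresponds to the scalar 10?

Double-and-add on 10 = (1010)₂. Start with Q = (22, 16) for the leading 1-bit.
double: tangent at (22, 16): λ = (3·22² + 14)/(2·16) ≡ 9/1. 1⁻¹ ≡ 1 (mod 31) since 1·1 = 1 ≡ 1, so λ ≡ 9·1 ≡ 9.
  x = λ² - 22 - 22 = 81 - 44 ≡ 6; y = λ·(22 - 6) - 16 ≡ 4. → (6, 4)
double: tangent at (6, 4): λ = (3·6² + 14)/(2·4) ≡ 29/8. 8⁻¹ ≡ 4 (mod 31), so λ ≡ 29·4 ≡ 23.
  x = λ² - 6 - 6 = 529 - 12 ≡ 21; y = λ·(6 - 21) - 4 ≡ 23. → (21, 23)
add Q: (21, 23) + (22, 16). λ = (16 - 23)/(22 - 21) ≡ 24/1 mod 31. 1⁻¹ ≡ 1 (mod 31) since 1·1 = 1 ≡ 1, so λ ≡ 24.
  x = λ² - 21 - 22 = 576 - 43 ≡ 6; y = λ·(21 - 6) - 23 ≡ 27. → (6, 27)
double: tangent at (6, 27): λ = (3·6² + 14)/(2·27) ≡ 29/23. 23⁻¹ ≡ 27 (mod 31), so λ ≡ 29·27 ≡ 8.
  x = λ² - 6 - 6 = 64 - 12 ≡ 21; y = λ·(6 - 21) - 27 ≡ 8. → (21, 8)

(21, 8)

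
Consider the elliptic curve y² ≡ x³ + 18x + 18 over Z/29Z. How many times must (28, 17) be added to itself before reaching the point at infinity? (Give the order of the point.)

8

2P: tangent at (28, 17): λ = (3·28² + 18)/(2·17) ≡ 21/5. 5⁻¹ ≡ 6 (mod 29) since 5·6 = 30 ≡ 1, so λ ≡ 21·6 ≡ 10.
  x = λ² - 28 - 28 = 100 - 56 ≡ 15; y = λ·(28 - 15) - 17 ≡ 26. → (15, 26)
3P: (15, 26) + (28, 17). λ = (17 - 26)/(28 - 15) ≡ 20/13 mod 29. 13⁻¹ ≡ 9 (mod 29) since 13·9 = 117 ≡ 1, so λ ≡ 6.
  x = λ² - 15 - 28 = 36 - 43 ≡ 22; y = λ·(15 - 22) - 26 ≡ 19. → (22, 19)
4P: (22, 19) + (28, 17). λ = (17 - 19)/(28 - 22) ≡ 27/6 mod 29. 6⁻¹ ≡ 5 (mod 29) since 6·5 = 30 ≡ 1, so λ ≡ 19.
  x = λ² - 22 - 28 = 361 - 50 ≡ 21; y = λ·(22 - 21) - 19 ≡ 0. → (21, 0)
5P: (21, 0) + (28, 17). λ = (17 - 0)/(28 - 21) ≡ 17/7 mod 29. 7⁻¹ ≡ 25 (mod 29) since 7·25 = 175 ≡ 1, so λ ≡ 19.
  x = λ² - 21 - 28 = 361 - 49 ≡ 22; y = λ·(21 - 22) - 0 ≡ 10. → (22, 10)
6P: (22, 10) + (28, 17). λ = (17 - 10)/(28 - 22) ≡ 7/6 mod 29. 6⁻¹ ≡ 5 (mod 29) since 6·5 = 30 ≡ 1, so λ ≡ 6.
  x = λ² - 22 - 28 = 36 - 50 ≡ 15; y = λ·(22 - 15) - 10 ≡ 3. → (15, 3)
7P: (15, 3) + (28, 17). λ = (17 - 3)/(28 - 15) ≡ 14/13 mod 29. 13⁻¹ ≡ 9 (mod 29), so λ ≡ 10.
  x = λ² - 15 - 28 = 100 - 43 ≡ 28; y = λ·(15 - 28) - 3 ≡ 12. → (28, 12)
8P: (28, 12) + (28, 17): same x and y₁ ≡ -y₂, so the sum is the point at infinity.
8P = the point at infinity, so the order is 8.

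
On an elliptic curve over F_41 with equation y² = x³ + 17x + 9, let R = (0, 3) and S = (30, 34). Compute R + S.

(0, 3) + (30, 34). λ = (34 - 3)/(30 - 0) ≡ 31/30 mod 41. 30⁻¹ ≡ 26 (mod 41) since 30·26 = 780 ≡ 1, so λ ≡ 27.
  x = λ² - 0 - 30 = 729 - 30 ≡ 2; y = λ·(0 - 2) - 3 ≡ 25. → (2, 25)

(2, 25)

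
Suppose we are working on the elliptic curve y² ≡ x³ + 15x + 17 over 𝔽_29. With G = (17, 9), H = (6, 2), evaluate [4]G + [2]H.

(11, 11)

First 4G:
Repeated addition: build up to 4G.
2G: tangent at (17, 9): λ = (3·17² + 15)/(2·9) ≡ 12/18. 18⁻¹ ≡ 21 (mod 29), so λ ≡ 12·21 ≡ 20.
  x = λ² - 17 - 17 = 400 - 34 ≡ 18; y = λ·(17 - 18) - 9 ≡ 0. → (18, 0)
3G: (18, 0) + (17, 9). λ = (9 - 0)/(17 - 18) ≡ 9/28 mod 29. 28⁻¹ ≡ 28 (mod 29), so λ ≡ 20.
  x = λ² - 18 - 17 = 400 - 35 ≡ 17; y = λ·(18 - 17) - 0 ≡ 20. → (17, 20)
4G: (17, 20) + (17, 9): same x and y₁ ≡ -y₂, so the sum is O.
4G = O.
Next 2H:
Repeated addition: build up to 2H.
2H: tangent at (6, 2): λ = (3·6² + 15)/(2·2) ≡ 7/4. 4⁻¹ ≡ 22 (mod 29) since 4·22 = 88 ≡ 1, so λ ≡ 7·22 ≡ 9.
  x = λ² - 6 - 6 = 81 - 12 ≡ 11; y = λ·(6 - 11) - 2 ≡ 11. → (11, 11)
2H = (11, 11).
Finally 4G + 2H:
O + (11, 11) = (11, 11) (identity).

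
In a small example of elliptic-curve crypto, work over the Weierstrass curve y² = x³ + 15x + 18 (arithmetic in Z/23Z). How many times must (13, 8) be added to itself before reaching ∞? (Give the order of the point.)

5

2P: tangent at (13, 8): λ = (3·13² + 15)/(2·8) ≡ 16/16. 16⁻¹ ≡ 13 (mod 23), so λ ≡ 16·13 ≡ 1.
  x = λ² - 13 - 13 = 1 - 26 ≡ 21; y = λ·(13 - 21) - 8 ≡ 7. → (21, 7)
3P: (21, 7) + (13, 8). λ = (8 - 7)/(13 - 21) ≡ 1/15 mod 23. 15⁻¹ ≡ 20 (mod 23) since 15·20 = 300 ≡ 1, so λ ≡ 20.
  x = λ² - 21 - 13 = 400 - 34 ≡ 21; y = λ·(21 - 21) - 7 ≡ 16. → (21, 16)
4P: (21, 16) + (13, 8). λ = (8 - 16)/(13 - 21) ≡ 15/15 mod 23. 15⁻¹ ≡ 20 (mod 23) since 15·20 = 300 ≡ 1, so λ ≡ 1.
  x = λ² - 21 - 13 = 1 - 34 ≡ 13; y = λ·(21 - 13) - 16 ≡ 15. → (13, 15)
5P: (13, 15) + (13, 8): same x and y₁ ≡ -y₂, so the sum is ∞.
5P = ∞, so the order is 5.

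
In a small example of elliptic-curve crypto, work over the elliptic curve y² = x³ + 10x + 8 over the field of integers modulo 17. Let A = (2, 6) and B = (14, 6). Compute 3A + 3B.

(0, 5)

First 3A:
Repeated addition: build up to 3A.
2A: tangent at (2, 6): λ = (3·2² + 10)/(2·6) ≡ 5/12. 12⁻¹ ≡ 10 (mod 17) since 12·10 = 120 ≡ 1, so λ ≡ 5·10 ≡ 16.
  x = λ² - 2 - 2 = 256 - 4 ≡ 14; y = λ·(2 - 14) - 6 ≡ 6. → (14, 6)
3A: (14, 6) + (2, 6). λ = (6 - 6)/(2 - 14) ≡ 0/5 mod 17. 5⁻¹ ≡ 7 (mod 17), so λ ≡ 0.
  x = λ² - 14 - 2 = 0 - 16 ≡ 1; y = λ·(14 - 1) - 6 ≡ 11. → (1, 11)
3A = (1, 11).
Next 3B:
Repeated addition: build up to 3B.
2B: tangent at (14, 6): λ = (3·14² + 10)/(2·6) ≡ 3/12. 12⁻¹ ≡ 10 (mod 17), so λ ≡ 3·10 ≡ 13.
  x = λ² - 14 - 14 = 169 - 28 ≡ 5; y = λ·(14 - 5) - 6 ≡ 9. → (5, 9)
3B: (5, 9) + (14, 6). λ = (6 - 9)/(14 - 5) ≡ 14/9 mod 17. 9⁻¹ ≡ 2 (mod 17), so λ ≡ 11.
  x = λ² - 5 - 14 = 121 - 19 ≡ 0; y = λ·(5 - 0) - 9 ≡ 12. → (0, 12)
3B = (0, 12).
Finally 3A + 3B:
(1, 11) + (0, 12). λ = (12 - 11)/(0 - 1) ≡ 1/16 mod 17. 16⁻¹ ≡ 16 (mod 17) since 16·16 = 256 ≡ 1, so λ ≡ 16.
  x = λ² - 1 - 0 = 256 - 1 ≡ 0; y = λ·(1 - 0) - 11 ≡ 5. → (0, 5)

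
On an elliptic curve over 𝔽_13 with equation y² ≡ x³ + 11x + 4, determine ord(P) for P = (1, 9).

6

2P: tangent at (1, 9): λ = (3·1² + 11)/(2·9) ≡ 1/5. 5⁻¹ ≡ 8 (mod 13), so λ ≡ 1·8 ≡ 8.
  x = λ² - 1 - 1 = 64 - 2 ≡ 10; y = λ·(1 - 10) - 9 ≡ 10. → (10, 10)
3P: (10, 10) + (1, 9). λ = (9 - 10)/(1 - 10) ≡ 12/4 mod 13. 4⁻¹ ≡ 10 (mod 13) since 4·10 = 40 ≡ 1, so λ ≡ 3.
  x = λ² - 10 - 1 = 9 - 11 ≡ 11; y = λ·(10 - 11) - 10 ≡ 0. → (11, 0)
4P: (11, 0) + (1, 9). λ = (9 - 0)/(1 - 11) ≡ 9/3 mod 13. 3⁻¹ ≡ 9 (mod 13), so λ ≡ 3.
  x = λ² - 11 - 1 = 9 - 12 ≡ 10; y = λ·(11 - 10) - 0 ≡ 3. → (10, 3)
5P: (10, 3) + (1, 9). λ = (9 - 3)/(1 - 10) ≡ 6/4 mod 13. 4⁻¹ ≡ 10 (mod 13), so λ ≡ 8.
  x = λ² - 10 - 1 = 64 - 11 ≡ 1; y = λ·(10 - 1) - 3 ≡ 4. → (1, 4)
6P: (1, 4) + (1, 9): same x and y₁ ≡ -y₂, so the sum is ∞.
6P = ∞, so the order is 6.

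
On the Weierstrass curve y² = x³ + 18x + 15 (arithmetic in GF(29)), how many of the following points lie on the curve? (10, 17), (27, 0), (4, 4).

(10, 17): 17² ≡ 28, rhs ≡ 6 → off.
(27, 0): 0² ≡ 0, rhs ≡ 0 → on.
(4, 4): 4² ≡ 16, rhs ≡ 6 → off.

1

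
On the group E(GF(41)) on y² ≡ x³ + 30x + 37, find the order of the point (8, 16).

2P: tangent at (8, 16): λ = (3·8² + 30)/(2·16) ≡ 17/32. 32⁻¹ ≡ 9 (mod 41), so λ ≡ 17·9 ≡ 30.
  x = λ² - 8 - 8 = 900 - 16 ≡ 23; y = λ·(8 - 23) - 16 ≡ 26. → (23, 26)
3P: (23, 26) + (8, 16). λ = (16 - 26)/(8 - 23) ≡ 31/26 mod 41. 26⁻¹ ≡ 30 (mod 41), so λ ≡ 28.
  x = λ² - 23 - 8 = 784 - 31 ≡ 15; y = λ·(23 - 15) - 26 ≡ 34. → (15, 34)
4P: (15, 34) + (8, 16). λ = (16 - 34)/(8 - 15) ≡ 23/34 mod 41. 34⁻¹ ≡ 35 (mod 41), so λ ≡ 26.
  x = λ² - 15 - 8 = 676 - 23 ≡ 38; y = λ·(15 - 38) - 34 ≡ 24. → (38, 24)
5P: (38, 24) + (8, 16). λ = (16 - 24)/(8 - 38) ≡ 33/11 mod 41. 11⁻¹ ≡ 15 (mod 41), so λ ≡ 3.
  x = λ² - 38 - 8 = 9 - 46 ≡ 4; y = λ·(38 - 4) - 24 ≡ 37. → (4, 37)
6P: (4, 37) + (8, 16). λ = (16 - 37)/(8 - 4) ≡ 20/4 mod 41. 4⁻¹ ≡ 31 (mod 41), so λ ≡ 5.
  x = λ² - 4 - 8 = 25 - 12 ≡ 13; y = λ·(4 - 13) - 37 ≡ 0. → (13, 0)
7P: (13, 0) + (8, 16). λ = (16 - 0)/(8 - 13) ≡ 16/36 mod 41. 36⁻¹ ≡ 8 (mod 41) since 36·8 = 288 ≡ 1, so λ ≡ 5.
  x = λ² - 13 - 8 = 25 - 21 ≡ 4; y = λ·(13 - 4) - 0 ≡ 4. → (4, 4)
8P: (4, 4) + (8, 16). λ = (16 - 4)/(8 - 4) ≡ 12/4 mod 41. 4⁻¹ ≡ 31 (mod 41), so λ ≡ 3.
  x = λ² - 4 - 8 = 9 - 12 ≡ 38; y = λ·(4 - 38) - 4 ≡ 17. → (38, 17)
9P: (38, 17) + (8, 16). λ = (16 - 17)/(8 - 38) ≡ 40/11 mod 41. 11⁻¹ ≡ 15 (mod 41) since 11·15 = 165 ≡ 1, so λ ≡ 26.
  x = λ² - 38 - 8 = 676 - 46 ≡ 15; y = λ·(38 - 15) - 17 ≡ 7. → (15, 7)
10P: (15, 7) + (8, 16). λ = (16 - 7)/(8 - 15) ≡ 9/34 mod 41. 34⁻¹ ≡ 35 (mod 41) since 34·35 = 1190 ≡ 1, so λ ≡ 28.
  x = λ² - 15 - 8 = 784 - 23 ≡ 23; y = λ·(15 - 23) - 7 ≡ 15. → (23, 15)
11P: (23, 15) + (8, 16). λ = (16 - 15)/(8 - 23) ≡ 1/26 mod 41. 26⁻¹ ≡ 30 (mod 41) since 26·30 = 780 ≡ 1, so λ ≡ 30.
  x = λ² - 23 - 8 = 900 - 31 ≡ 8; y = λ·(23 - 8) - 15 ≡ 25. → (8, 25)
12P: (8, 25) + (8, 16): same x and y₁ ≡ -y₂, so the sum is ∞.
12P = ∞, so the order is 12.

12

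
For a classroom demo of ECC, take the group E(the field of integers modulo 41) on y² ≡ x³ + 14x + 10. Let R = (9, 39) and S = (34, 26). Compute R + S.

(9, 39) + (34, 26). λ = (26 - 39)/(34 - 9) ≡ 28/25 mod 41. 25⁻¹ ≡ 23 (mod 41) since 25·23 = 575 ≡ 1, so λ ≡ 29.
  x = λ² - 9 - 34 = 841 - 43 ≡ 19; y = λ·(9 - 19) - 39 ≡ 40. → (19, 40)

(19, 40)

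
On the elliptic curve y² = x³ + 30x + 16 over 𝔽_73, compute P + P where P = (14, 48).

tangent at (14, 48): λ = (3·14² + 30)/(2·48) ≡ 34/23. 23⁻¹ ≡ 54 (mod 73), so λ ≡ 34·54 ≡ 11.
  x = λ² - 14 - 14 = 121 - 28 ≡ 20; y = λ·(14 - 20) - 48 ≡ 32. → (20, 32)

(20, 32)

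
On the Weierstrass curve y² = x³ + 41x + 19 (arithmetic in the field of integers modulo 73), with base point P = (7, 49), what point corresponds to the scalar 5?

Repeated addition: build up to 5P.
2P: tangent at (7, 49): λ = (3·7² + 41)/(2·49) ≡ 42/25. 25⁻¹ ≡ 38 (mod 73) since 25·38 = 950 ≡ 1, so λ ≡ 42·38 ≡ 63.
  x = λ² - 7 - 7 = 3969 - 14 ≡ 13; y = λ·(7 - 13) - 49 ≡ 11. → (13, 11)
3P: (13, 11) + (7, 49). λ = (49 - 11)/(7 - 13) ≡ 38/67 mod 73. 67⁻¹ ≡ 12 (mod 73), so λ ≡ 18.
  x = λ² - 13 - 7 = 324 - 20 ≡ 12; y = λ·(13 - 12) - 11 ≡ 7. → (12, 7)
4P: (12, 7) + (7, 49). λ = (49 - 7)/(7 - 12) ≡ 42/68 mod 73. 68⁻¹ ≡ 29 (mod 73), so λ ≡ 50.
  x = λ² - 12 - 7 = 2500 - 19 ≡ 72; y = λ·(12 - 72) - 7 ≡ 59. → (72, 59)
5P: (72, 59) + (7, 49). λ = (49 - 59)/(7 - 72) ≡ 63/8 mod 73. 8⁻¹ ≡ 64 (mod 73), so λ ≡ 17.
  x = λ² - 72 - 7 = 289 - 79 ≡ 64; y = λ·(72 - 64) - 59 ≡ 4. → (64, 4)

(64, 4)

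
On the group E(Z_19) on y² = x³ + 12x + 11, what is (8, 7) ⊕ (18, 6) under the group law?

(8, 7) + (18, 6). λ = (6 - 7)/(18 - 8) ≡ 18/10 mod 19. 10⁻¹ ≡ 2 (mod 19) since 10·2 = 20 ≡ 1, so λ ≡ 17.
  x = λ² - 8 - 18 = 289 - 26 ≡ 16; y = λ·(8 - 16) - 7 ≡ 9. → (16, 9)

(16, 9)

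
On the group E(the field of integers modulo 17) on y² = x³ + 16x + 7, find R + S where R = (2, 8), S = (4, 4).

(15, 1)

(2, 8) + (4, 4). λ = (4 - 8)/(4 - 2) ≡ 13/2 mod 17. 2⁻¹ ≡ 9 (mod 17) since 2·9 = 18 ≡ 1, so λ ≡ 15.
  x = λ² - 2 - 4 = 225 - 6 ≡ 15; y = λ·(2 - 15) - 8 ≡ 1. → (15, 1)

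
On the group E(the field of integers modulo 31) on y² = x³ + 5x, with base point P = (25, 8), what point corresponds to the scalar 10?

Repeated addition: build up to 10P.
2P: tangent at (25, 8): λ = (3·25² + 5)/(2·8) ≡ 20/16. 16⁻¹ ≡ 2 (mod 31), so λ ≡ 20·2 ≡ 9.
  x = λ² - 25 - 25 = 81 - 50 ≡ 0; y = λ·(25 - 0) - 8 ≡ 0. → (0, 0)
3P: (0, 0) + (25, 8). λ = (8 - 0)/(25 - 0) ≡ 8/25 mod 31. 25⁻¹ ≡ 5 (mod 31) since 25·5 = 125 ≡ 1, so λ ≡ 9.
  x = λ² - 0 - 25 = 81 - 25 ≡ 25; y = λ·(0 - 25) - 0 ≡ 23. → (25, 23)
4P: (25, 23) + (25, 8): same x and y₁ ≡ -y₂, so the sum is 𝒪.
5P: 𝒪 + (25, 8) = (25, 8) (identity).
6P: tangent at (25, 8): λ = (3·25² + 5)/(2·8) ≡ 20/16. 16⁻¹ ≡ 2 (mod 31), so λ ≡ 20·2 ≡ 9.
  x = λ² - 25 - 25 = 81 - 50 ≡ 0; y = λ·(25 - 0) - 8 ≡ 0. → (0, 0)
7P: (0, 0) + (25, 8). λ = (8 - 0)/(25 - 0) ≡ 8/25 mod 31. 25⁻¹ ≡ 5 (mod 31) since 25·5 = 125 ≡ 1, so λ ≡ 9.
  x = λ² - 0 - 25 = 81 - 25 ≡ 25; y = λ·(0 - 25) - 0 ≡ 23. → (25, 23)
8P: (25, 23) + (25, 8): same x and y₁ ≡ -y₂, so the sum is 𝒪.
9P: 𝒪 + (25, 8) = (25, 8) (identity).
10P: tangent at (25, 8): λ = (3·25² + 5)/(2·8) ≡ 20/16. 16⁻¹ ≡ 2 (mod 31), so λ ≡ 20·2 ≡ 9.
  x = λ² - 25 - 25 = 81 - 50 ≡ 0; y = λ·(25 - 0) - 8 ≡ 0. → (0, 0)

(0, 0)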